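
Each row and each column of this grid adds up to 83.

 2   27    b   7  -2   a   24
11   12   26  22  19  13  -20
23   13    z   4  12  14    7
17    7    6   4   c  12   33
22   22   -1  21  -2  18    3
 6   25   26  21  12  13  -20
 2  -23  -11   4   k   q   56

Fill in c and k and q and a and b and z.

c = 4, k = 40, q = 15, a = -2, b = 27, z = 10

The known cells in row 4 total 79, leaving 83 − 79 = 4 for the blank.
The known cells in column 5 total 43, leaving 83 − 43 = 40 for the blank.
The known cells in row 7 total 68, leaving 83 − 68 = 15 for the blank.
The known cells in column 6 total 85, leaving 83 − 85 = -2 for the blank.
The known cells in row 1 total 56, leaving 83 − 56 = 27 for the blank.
The known cells in row 3 total 73, leaving 83 − 73 = 10 for the blank.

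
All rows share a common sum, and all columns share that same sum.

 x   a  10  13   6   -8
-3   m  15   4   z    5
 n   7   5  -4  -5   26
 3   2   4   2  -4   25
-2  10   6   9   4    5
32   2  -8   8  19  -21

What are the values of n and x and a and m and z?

Rows 4 and 5 both sum to 32, so that's the common total.
The known cells in row 3 total 29, leaving 32 − 29 = 3 for the blank.
The known cells in column 1 total 33, leaving 32 − 33 = -1 for the blank.
The known cells in row 1 total 20, leaving 32 − 20 = 12 for the blank.
The known cells in column 2 total 33, leaving 32 − 33 = -1 for the blank.
The known cells in row 2 total 20, leaving 32 − 20 = 12 for the blank.

n = 3, x = -1, a = 12, m = -1, z = 12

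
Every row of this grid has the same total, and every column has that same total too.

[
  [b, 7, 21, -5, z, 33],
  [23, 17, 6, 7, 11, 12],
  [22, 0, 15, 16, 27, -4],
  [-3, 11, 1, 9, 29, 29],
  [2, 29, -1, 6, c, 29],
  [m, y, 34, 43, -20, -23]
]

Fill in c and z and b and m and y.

Rows 2 and 3 both sum to 76, so that's the common total.
The known cells in row 5 total 65, leaving 76 − 65 = 11 for the blank.
The known cells in column 5 total 58, leaving 76 − 58 = 18 for the blank.
The known cells in row 1 total 74, leaving 76 − 74 = 2 for the blank.
The known cells in column 2 total 64, leaving 76 − 64 = 12 for the blank.
The known cells in row 6 total 46, leaving 76 − 46 = 30 for the blank.

c = 11, z = 18, b = 2, m = 30, y = 12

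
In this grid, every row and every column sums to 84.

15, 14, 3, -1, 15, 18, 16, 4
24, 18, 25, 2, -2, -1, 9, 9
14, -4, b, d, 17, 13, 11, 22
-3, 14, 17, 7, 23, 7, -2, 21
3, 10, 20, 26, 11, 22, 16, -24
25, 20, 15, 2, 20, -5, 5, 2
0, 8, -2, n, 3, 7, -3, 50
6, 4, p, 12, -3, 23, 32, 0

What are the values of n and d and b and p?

Row 7: 0 + 8 − 2 + 3 + 7 − 3 + 50 = 63, so its missing entry is 84 − 63 = 21.
Column 4: -1 + 2 + 7 + 26 + 2 + 21 + 12 = 69, so its missing entry is 84 − 69 = 15.
Row 8: 6 + 4 + 12 − 3 + 23 + 32 + 0 = 74, so its missing entry is 84 − 74 = 10.
Row 3: 14 − 4 + 15 + 17 + 13 + 11 + 22 = 88, so its missing entry is 84 − 88 = -4.

n = 21, d = 15, b = -4, p = 10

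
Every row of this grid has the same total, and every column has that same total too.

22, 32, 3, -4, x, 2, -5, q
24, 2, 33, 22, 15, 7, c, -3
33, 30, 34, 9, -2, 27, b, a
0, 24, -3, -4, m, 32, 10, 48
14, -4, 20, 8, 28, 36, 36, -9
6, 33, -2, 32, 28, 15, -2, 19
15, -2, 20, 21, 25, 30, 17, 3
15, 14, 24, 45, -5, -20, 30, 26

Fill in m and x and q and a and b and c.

m = 22, x = 18, q = 61, a = -16, b = 14, c = 29

Rows 5 and 6 both sum to 129, so that's the common total.
Row 4: 0 + 24 − 3 − 4 + 32 + 10 + 48 = 107, so its missing entry is 129 − 107 = 22.
Column 5: 15 − 2 + 22 + 28 + 28 + 25 − 5 = 111, so its missing entry is 129 − 111 = 18.
Row 1: 22 + 32 + 3 − 4 + 18 + 2 − 5 = 68, so its missing entry is 129 − 68 = 61.
Column 8: 61 − 3 + 48 − 9 + 19 + 3 + 26 = 145, so its missing entry is 129 − 145 = -16.
Row 3: 33 + 30 + 34 + 9 − 2 + 27 − 16 = 115, so its missing entry is 129 − 115 = 14.
Row 2: 24 + 2 + 33 + 22 + 15 + 7 − 3 = 100, so its missing entry is 129 − 100 = 29.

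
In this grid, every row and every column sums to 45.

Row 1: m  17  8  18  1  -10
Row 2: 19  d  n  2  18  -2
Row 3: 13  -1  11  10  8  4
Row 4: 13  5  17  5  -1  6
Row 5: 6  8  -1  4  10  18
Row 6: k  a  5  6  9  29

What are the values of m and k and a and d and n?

m = 11, k = -17, a = 13, d = 3, n = 5

Column 3: 8 + 11 + 17 − 1 + 5 = 40, so its missing entry is 45 − 40 = 5.
Row 1: 17 + 8 + 18 + 1 − 10 = 34, so its missing entry is 45 − 34 = 11.
Row 2: 19 + 5 + 2 + 18 − 2 = 42, so its missing entry is 45 − 42 = 3.
Column 2: 17 + 3 − 1 + 5 + 8 = 32, so its missing entry is 45 − 32 = 13.
Row 6: 13 + 5 + 6 + 9 + 29 = 62, so its missing entry is 45 − 62 = -17.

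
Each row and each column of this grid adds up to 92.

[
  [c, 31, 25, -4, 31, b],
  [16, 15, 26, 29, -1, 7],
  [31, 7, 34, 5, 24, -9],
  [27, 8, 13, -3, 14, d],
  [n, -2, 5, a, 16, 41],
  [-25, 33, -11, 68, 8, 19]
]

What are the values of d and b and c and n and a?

Column 4: -4 + 29 + 5 − 3 + 68 = 95, so its missing entry is 92 − 95 = -3.
Row 5: -2 + 5 − 3 + 16 + 41 = 57, so its missing entry is 92 − 57 = 35.
Column 1: 16 + 31 + 27 + 35 − 25 = 84, so its missing entry is 92 − 84 = 8.
Row 1: 8 + 31 + 25 − 4 + 31 = 91, so its missing entry is 92 − 91 = 1.
Row 4: 27 + 8 + 13 − 3 + 14 = 59, so its missing entry is 92 − 59 = 33.

d = 33, b = 1, c = 8, n = 35, a = -3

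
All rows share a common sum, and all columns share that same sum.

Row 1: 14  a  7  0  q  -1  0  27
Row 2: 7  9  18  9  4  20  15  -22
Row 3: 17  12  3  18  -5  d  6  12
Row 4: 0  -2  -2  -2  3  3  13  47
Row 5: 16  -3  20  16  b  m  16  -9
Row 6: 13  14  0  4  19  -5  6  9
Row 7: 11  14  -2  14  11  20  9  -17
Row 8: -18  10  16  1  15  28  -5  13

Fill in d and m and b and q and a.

d = -3, m = -2, b = 6, q = 7, a = 6

Rows 2 and 4 both sum to 60, so that's the common total.
The known cells in column 2 total 54, leaving 60 − 54 = 6 for the blank.
The known cells in row 1 total 53, leaving 60 − 53 = 7 for the blank.
The known cells in column 5 total 54, leaving 60 − 54 = 6 for the blank.
The known cells in row 5 total 62, leaving 60 − 62 = -2 for the blank.
The known cells in row 3 total 63, leaving 60 − 63 = -3 for the blank.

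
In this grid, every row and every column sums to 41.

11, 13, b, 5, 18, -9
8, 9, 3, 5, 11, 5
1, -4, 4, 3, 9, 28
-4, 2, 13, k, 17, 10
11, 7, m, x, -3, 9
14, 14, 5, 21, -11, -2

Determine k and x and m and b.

The known cells in row 1 total 38, leaving 41 − 38 = 3 for the blank.
The known cells in row 4 total 38, leaving 41 − 38 = 3 for the blank.
The known cells in column 3 total 28, leaving 41 − 28 = 13 for the blank.
The known cells in row 5 total 37, leaving 41 − 37 = 4 for the blank.

k = 3, x = 4, m = 13, b = 3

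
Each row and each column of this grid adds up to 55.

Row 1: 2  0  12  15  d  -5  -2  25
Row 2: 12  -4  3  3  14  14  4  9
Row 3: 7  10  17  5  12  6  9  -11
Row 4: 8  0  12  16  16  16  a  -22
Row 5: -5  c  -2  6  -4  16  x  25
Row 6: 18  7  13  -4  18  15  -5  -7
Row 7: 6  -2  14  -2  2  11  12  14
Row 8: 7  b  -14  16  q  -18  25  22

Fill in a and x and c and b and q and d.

The known cells in row 1 total 47, leaving 55 − 47 = 8 for the blank.
The known cells in column 5 total 66, leaving 55 − 66 = -11 for the blank.
The known cells in row 8 total 27, leaving 55 − 27 = 28 for the blank.
The known cells in row 4 total 46, leaving 55 − 46 = 9 for the blank.
The known cells in column 7 total 52, leaving 55 − 52 = 3 for the blank.
The known cells in row 5 total 39, leaving 55 − 39 = 16 for the blank.

a = 9, x = 3, c = 16, b = 28, q = -11, d = 8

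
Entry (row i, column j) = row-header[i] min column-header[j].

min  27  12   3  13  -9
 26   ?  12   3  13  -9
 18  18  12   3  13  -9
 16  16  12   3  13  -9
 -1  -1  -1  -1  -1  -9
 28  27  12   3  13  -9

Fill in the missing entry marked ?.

min(26, 27) = 26.

26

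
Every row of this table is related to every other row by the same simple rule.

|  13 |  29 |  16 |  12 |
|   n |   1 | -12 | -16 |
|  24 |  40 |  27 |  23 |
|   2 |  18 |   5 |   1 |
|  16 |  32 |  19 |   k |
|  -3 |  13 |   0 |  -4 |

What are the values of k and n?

k = 15, n = -15

The difference between any two rows is the same in every column — this is an addition table with the headers hidden.
Row 5 minus row 1 is 19 − 16 = 3, so its entry in column 4 is 12 + 3 = 15.
Row 2 minus row 1 is -12 − 16 = -28, so its entry in column 1 is 13 + (-28) = -15.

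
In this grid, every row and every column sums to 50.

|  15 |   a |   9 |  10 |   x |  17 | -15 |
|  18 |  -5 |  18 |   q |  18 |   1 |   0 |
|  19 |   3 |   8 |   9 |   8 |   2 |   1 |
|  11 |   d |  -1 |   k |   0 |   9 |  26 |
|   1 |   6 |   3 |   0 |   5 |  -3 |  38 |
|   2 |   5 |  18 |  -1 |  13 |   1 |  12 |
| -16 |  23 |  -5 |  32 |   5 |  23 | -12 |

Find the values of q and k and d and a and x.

The known cells in column 5 total 49, leaving 50 − 49 = 1 for the blank.
The known cells in row 1 total 37, leaving 50 − 37 = 13 for the blank.
The known cells in column 2 total 45, leaving 50 − 45 = 5 for the blank.
The known cells in row 4 total 50, leaving 50 − 50 = 0 for the blank.
The known cells in row 2 total 50, leaving 50 − 50 = 0 for the blank.

q = 0, k = 0, d = 5, a = 13, x = 1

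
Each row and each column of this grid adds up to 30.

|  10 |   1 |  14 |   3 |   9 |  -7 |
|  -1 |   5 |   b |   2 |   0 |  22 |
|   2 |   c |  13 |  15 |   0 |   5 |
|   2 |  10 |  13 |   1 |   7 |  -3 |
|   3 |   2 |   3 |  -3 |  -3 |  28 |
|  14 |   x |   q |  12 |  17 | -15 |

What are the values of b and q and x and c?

The known cells in row 2 total 28, leaving 30 − 28 = 2 for the blank.
The known cells in row 3 total 35, leaving 30 − 35 = -5 for the blank.
The known cells in column 2 total 13, leaving 30 − 13 = 17 for the blank.
The known cells in row 6 total 45, leaving 30 − 45 = -15 for the blank.

b = 2, q = -15, x = 17, c = -5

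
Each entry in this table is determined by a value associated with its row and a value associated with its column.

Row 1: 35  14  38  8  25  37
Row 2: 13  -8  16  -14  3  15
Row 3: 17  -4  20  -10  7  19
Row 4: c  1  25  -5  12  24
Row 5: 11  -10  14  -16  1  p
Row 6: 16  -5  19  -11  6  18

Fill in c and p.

c = 22, p = 13

The difference between any two rows is the same in every column — this is an addition table with the headers hidden.
Row 4 minus row 1 is -5 − 8 = -13, so its entry in column 1 is 35 + (-13) = 22.
Row 5 minus row 1 is -16 − 8 = -24, so its entry in column 6 is 37 + (-24) = 13.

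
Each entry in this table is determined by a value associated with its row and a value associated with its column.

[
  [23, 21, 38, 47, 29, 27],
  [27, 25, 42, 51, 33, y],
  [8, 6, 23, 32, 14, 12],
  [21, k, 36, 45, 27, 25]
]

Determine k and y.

The difference between any two rows is the same in every column — this is an addition table with the headers hidden.
Row 4 minus row 1 is 36 − 38 = -2, so its entry in column 2 is 21 + (-2) = 19.
Row 2 minus row 1 is 42 − 38 = 4, so its entry in column 6 is 27 + 4 = 31.

k = 19, y = 31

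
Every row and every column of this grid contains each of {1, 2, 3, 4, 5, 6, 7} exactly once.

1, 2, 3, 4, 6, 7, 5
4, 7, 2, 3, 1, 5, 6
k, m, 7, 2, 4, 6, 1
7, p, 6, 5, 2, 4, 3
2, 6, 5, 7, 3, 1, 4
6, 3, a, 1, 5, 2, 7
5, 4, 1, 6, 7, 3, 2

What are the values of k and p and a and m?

Cell (4,2): row 4 already has {2, 3, 4, 5, 6, 7} → 1.
At (row 3, col 1): column 1 already has {1, 2, 4, 5, 6, 7}, so the value is 3.
For row 3, column 2: row 3 already has {1, 2, 3, 4, 6, 7}; that leaves 5.
Cell (6,3): row 6 already has {1, 2, 3, 5, 6, 7} → 4.

k = 3, p = 1, a = 4, m = 5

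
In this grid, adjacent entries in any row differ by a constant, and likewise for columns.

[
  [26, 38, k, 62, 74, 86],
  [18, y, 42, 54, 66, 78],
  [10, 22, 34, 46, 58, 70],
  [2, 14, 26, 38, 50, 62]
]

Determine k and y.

Along each row the entries change by 12 per step; down each column they change by -8.
Row 1: from 26 at column 1, stepping by 12 to column 3 gives 50.
Row 2: from 18 at column 1, stepping by 12 to column 2 gives 30.

k = 50, y = 30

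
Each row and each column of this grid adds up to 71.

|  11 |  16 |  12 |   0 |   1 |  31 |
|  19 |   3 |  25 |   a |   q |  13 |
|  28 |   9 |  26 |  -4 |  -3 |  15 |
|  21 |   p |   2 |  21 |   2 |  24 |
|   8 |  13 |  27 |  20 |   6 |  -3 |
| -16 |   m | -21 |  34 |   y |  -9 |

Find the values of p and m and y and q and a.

Row 4: 21 + 2 + 21 + 2 + 24 = 70, so its missing entry is 71 − 70 = 1.
Column 2: 16 + 3 + 9 + 1 + 13 = 42, so its missing entry is 71 − 42 = 29.
Row 6: -16 + 29 − 21 + 34 − 9 = 17, so its missing entry is 71 − 17 = 54.
Column 5: 1 − 3 + 2 + 6 + 54 = 60, so its missing entry is 71 − 60 = 11.
Row 2: 19 + 3 + 25 + 11 + 13 = 71, so its missing entry is 71 − 71 = 0.

p = 1, m = 29, y = 54, q = 11, a = 0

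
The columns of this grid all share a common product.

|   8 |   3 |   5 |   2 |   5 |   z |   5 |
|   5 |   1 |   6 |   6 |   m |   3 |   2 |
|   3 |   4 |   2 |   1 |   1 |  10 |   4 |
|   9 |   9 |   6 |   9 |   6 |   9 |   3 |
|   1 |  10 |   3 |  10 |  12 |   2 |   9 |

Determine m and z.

m = 3, z = 2

Columns 2 and 4 each multiply to 1080, so every column has product 1080.
Column 5: 5×1×6×12 = 360, so the missing entry is 1080 ÷ 360 = 3.
Column 6: 3×10×9×2 = 540, so the missing entry is 1080 ÷ 540 = 2.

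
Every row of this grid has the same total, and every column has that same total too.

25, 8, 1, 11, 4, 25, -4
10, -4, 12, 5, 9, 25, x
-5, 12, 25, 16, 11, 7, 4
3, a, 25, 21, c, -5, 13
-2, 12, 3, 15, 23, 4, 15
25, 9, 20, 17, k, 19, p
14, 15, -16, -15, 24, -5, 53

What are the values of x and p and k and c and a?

Rows 1 and 3 both sum to 70, so that's the common total.
Column 2 has 8 − 4 + 12 + 12 + 9 + 15 = 52; the blank must be 70 − 52 = 18.
Row 4 has 3 + 18 + 25 + 21 − 5 + 13 = 75; the blank must be 70 − 75 = -5.
Column 5 has 4 + 9 + 11 − 5 + 23 + 24 = 66; the blank must be 70 − 66 = 4.
Row 6 has 25 + 9 + 20 + 17 + 4 + 19 = 94; the blank must be 70 − 94 = -24.
Row 2 has 10 − 4 + 12 + 5 + 9 + 25 = 57; the blank must be 70 − 57 = 13.

x = 13, p = -24, k = 4, c = -5, a = 18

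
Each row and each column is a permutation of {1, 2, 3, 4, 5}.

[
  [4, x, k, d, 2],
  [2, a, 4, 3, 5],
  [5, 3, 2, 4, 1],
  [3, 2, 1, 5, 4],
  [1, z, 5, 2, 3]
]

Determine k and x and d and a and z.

At (row 2, col 2): row 2 already has {2, 3, 4, 5}, so the value is 1.
Cell (1,4): column 4 already has {2, 3, 4, 5} → 1.
Cell (1,3): column 3 already has {1, 2, 4, 5} → 3.
Cell (1,2): row 1 already has {1, 2, 3, 4} → 5.
At (row 5, col 2): row 5 already has {1, 2, 3, 5}, so the value is 4.

k = 3, x = 5, d = 1, a = 1, z = 4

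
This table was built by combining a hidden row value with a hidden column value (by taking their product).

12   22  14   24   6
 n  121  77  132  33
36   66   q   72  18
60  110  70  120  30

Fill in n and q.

Each row is a constant multiple of every other row — this is a multiplication table with the headers hidden.
Row 2 is 121/22 = 11/2 times row 1, so its entry in column 1 is 12 × 11/2 = 66.
Row 3 is 66/22 = 3/1 times row 1, so its entry in column 3 is 14 × 3/1 = 42.

n = 66, q = 42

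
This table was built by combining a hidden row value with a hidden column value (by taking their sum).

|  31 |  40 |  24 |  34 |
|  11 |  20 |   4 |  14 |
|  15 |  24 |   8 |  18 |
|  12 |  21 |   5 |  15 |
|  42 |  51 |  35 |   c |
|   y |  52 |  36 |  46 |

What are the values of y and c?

y = 43, c = 45

The difference between any two rows is the same in every column — this is an addition table with the headers hidden.
Row 6 minus row 1 is 36 − 24 = 12, so its entry in column 1 is 31 + 12 = 43.
Row 5 minus row 1 is 35 − 24 = 11, so its entry in column 4 is 34 + 11 = 45.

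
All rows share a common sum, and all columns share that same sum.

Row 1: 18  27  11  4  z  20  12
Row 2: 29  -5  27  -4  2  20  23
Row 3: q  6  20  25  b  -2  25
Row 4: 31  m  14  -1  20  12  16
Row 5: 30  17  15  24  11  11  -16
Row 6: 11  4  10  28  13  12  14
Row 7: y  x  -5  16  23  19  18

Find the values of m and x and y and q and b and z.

Rows 2 and 5 both sum to 92, so that's the common total.
The known cells in row 1 total 92, leaving 92 − 92 = 0 for the blank.
The known cells in column 5 total 69, leaving 92 − 69 = 23 for the blank.
The known cells in row 4 total 92, leaving 92 − 92 = 0 for the blank.
The known cells in column 2 total 49, leaving 92 − 49 = 43 for the blank.
The known cells in row 3 total 97, leaving 92 − 97 = -5 for the blank.
The known cells in row 7 total 114, leaving 92 − 114 = -22 for the blank.

m = 0, x = 43, y = -22, q = -5, b = 23, z = 0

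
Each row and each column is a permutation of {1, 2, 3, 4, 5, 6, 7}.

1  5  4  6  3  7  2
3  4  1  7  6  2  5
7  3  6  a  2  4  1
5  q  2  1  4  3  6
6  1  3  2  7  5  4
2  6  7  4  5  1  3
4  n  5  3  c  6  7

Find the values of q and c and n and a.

q = 7, c = 1, n = 2, a = 5

Cell (4,2): row 4 already has {1, 2, 3, 4, 5, 6} → 7.
For row 7, column 2: column 2 already has {1, 3, 4, 5, 6, 7}; that leaves 2.
At (row 3, col 4): row 3 already has {1, 2, 3, 4, 6, 7}, so the value is 5.
For row 7, column 5: row 7 already has {2, 3, 4, 5, 6, 7}; that leaves 1.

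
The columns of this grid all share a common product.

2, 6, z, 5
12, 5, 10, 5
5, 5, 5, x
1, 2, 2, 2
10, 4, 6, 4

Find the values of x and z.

Columns 1 and 2 each multiply to 1200, so every column has product 1200.
Column 4: 5×5×2×4 = 200, so the missing entry is 1200 ÷ 200 = 6.
Column 3: 10×5×2×6 = 600, so the missing entry is 1200 ÷ 600 = 2.

x = 6, z = 2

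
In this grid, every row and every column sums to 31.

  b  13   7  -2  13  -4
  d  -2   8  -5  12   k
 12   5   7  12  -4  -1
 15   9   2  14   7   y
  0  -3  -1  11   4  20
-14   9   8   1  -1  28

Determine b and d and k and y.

b = 4, d = 14, k = 4, y = -16

The known cells in row 4 total 47, leaving 31 − 47 = -16 for the blank.
The known cells in column 6 total 27, leaving 31 − 27 = 4 for the blank.
The known cells in row 2 total 17, leaving 31 − 17 = 14 for the blank.
The known cells in row 1 total 27, leaving 31 − 27 = 4 for the blank.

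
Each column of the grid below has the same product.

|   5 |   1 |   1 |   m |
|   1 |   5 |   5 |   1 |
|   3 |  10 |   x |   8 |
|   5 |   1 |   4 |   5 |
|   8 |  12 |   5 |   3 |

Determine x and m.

Columns 1 and 2 each multiply to 600, so every column has product 600.
Column 3: 1×5×4×5 = 100, so the missing entry is 600 ÷ 100 = 6.
Column 4: 1×8×5×3 = 120, so the missing entry is 600 ÷ 120 = 5.

x = 6, m = 5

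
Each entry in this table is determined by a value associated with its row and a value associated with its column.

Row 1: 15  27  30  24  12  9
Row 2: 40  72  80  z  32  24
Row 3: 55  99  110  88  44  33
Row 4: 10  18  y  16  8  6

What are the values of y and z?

y = 20, z = 64

Each row is a constant multiple of every other row — this is a multiplication table with the headers hidden.
Row 4 is 6/9 = 2/3 times row 1, so its entry in column 3 is 30 × 2/3 = 20.
Row 2 is 24/9 = 8/3 times row 1, so its entry in column 4 is 24 × 8/3 = 64.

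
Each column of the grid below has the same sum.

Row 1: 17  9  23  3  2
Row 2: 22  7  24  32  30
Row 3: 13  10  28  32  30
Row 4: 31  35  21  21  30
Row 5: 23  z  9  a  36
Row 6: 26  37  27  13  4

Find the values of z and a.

Column 1 sums to 132 and so does column 3; that's the common total.
In column 2 the known cells total 98, leaving 132 − 98 = 34.
In column 4 the known cells total 101, leaving 132 − 101 = 31.

z = 34, a = 31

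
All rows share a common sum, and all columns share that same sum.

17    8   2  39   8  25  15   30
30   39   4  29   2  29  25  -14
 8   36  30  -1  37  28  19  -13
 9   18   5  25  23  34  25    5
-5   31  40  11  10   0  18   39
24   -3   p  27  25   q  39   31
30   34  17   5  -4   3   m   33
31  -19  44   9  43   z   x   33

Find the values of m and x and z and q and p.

Rows 1 and 2 both sum to 144, so that's the common total.
Row 7: 30 + 34 + 17 + 5 − 4 + 3 + 33 = 118, so its missing entry is 144 − 118 = 26.
Column 7: 15 + 25 + 19 + 25 + 18 + 39 + 26 = 167, so its missing entry is 144 − 167 = -23.
Row 8: 31 − 19 + 44 + 9 + 43 − 23 + 33 = 118, so its missing entry is 144 − 118 = 26.
Column 6: 25 + 29 + 28 + 34 + 0 + 3 + 26 = 145, so its missing entry is 144 − 145 = -1.
Row 6: 24 − 3 + 27 + 25 − 1 + 39 + 31 = 142, so its missing entry is 144 − 142 = 2.

m = 26, x = -23, z = 26, q = -1, p = 2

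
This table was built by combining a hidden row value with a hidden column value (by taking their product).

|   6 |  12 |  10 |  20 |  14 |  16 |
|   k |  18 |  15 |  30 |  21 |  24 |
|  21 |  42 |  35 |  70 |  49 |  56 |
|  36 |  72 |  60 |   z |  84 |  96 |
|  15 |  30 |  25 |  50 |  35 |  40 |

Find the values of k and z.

k = 9, z = 120

Each row is a constant multiple of every other row — this is a multiplication table with the headers hidden.
Row 2 is 24/16 = 3/2 times row 1, so its entry in column 1 is 6 × 3/2 = 9.
Row 4 is 96/16 = 6/1 times row 1, so its entry in column 4 is 20 × 6/1 = 120.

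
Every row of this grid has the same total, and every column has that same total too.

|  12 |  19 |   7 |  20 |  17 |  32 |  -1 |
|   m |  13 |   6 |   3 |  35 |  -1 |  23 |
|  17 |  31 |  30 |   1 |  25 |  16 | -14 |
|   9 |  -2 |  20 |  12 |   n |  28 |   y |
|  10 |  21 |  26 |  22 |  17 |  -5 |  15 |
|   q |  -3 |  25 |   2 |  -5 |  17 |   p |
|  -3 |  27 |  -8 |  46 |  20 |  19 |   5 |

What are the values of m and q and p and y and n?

m = 27, q = 34, p = 36, y = 42, n = -3

Rows 1 and 3 both sum to 106, so that's the common total.
Column 5: 17 + 35 + 25 + 17 − 5 + 20 = 109, so its missing entry is 106 − 109 = -3.
Row 4: 9 − 2 + 20 + 12 − 3 + 28 = 64, so its missing entry is 106 − 64 = 42.
Column 7: -1 + 23 − 14 + 42 + 15 + 5 = 70, so its missing entry is 106 − 70 = 36.
Row 6: -3 + 25 + 2 − 5 + 17 + 36 = 72, so its missing entry is 106 − 72 = 34.
Row 2: 13 + 6 + 3 + 35 − 1 + 23 = 79, so its missing entry is 106 − 79 = 27.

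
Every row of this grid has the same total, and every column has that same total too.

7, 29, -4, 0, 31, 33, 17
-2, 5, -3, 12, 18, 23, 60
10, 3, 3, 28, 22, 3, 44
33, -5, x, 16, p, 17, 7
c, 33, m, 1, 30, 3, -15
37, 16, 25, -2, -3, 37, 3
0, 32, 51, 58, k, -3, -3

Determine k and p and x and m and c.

k = -22, p = 37, x = 8, m = 33, c = 28

Rows 1 and 2 both sum to 113, so that's the common total.
The known cells in column 1 total 85, leaving 113 − 85 = 28 for the blank.
The known cells in row 7 total 135, leaving 113 − 135 = -22 for the blank.
The known cells in column 5 total 76, leaving 113 − 76 = 37 for the blank.
The known cells in row 5 total 80, leaving 113 − 80 = 33 for the blank.
The known cells in row 4 total 105, leaving 113 − 105 = 8 for the blank.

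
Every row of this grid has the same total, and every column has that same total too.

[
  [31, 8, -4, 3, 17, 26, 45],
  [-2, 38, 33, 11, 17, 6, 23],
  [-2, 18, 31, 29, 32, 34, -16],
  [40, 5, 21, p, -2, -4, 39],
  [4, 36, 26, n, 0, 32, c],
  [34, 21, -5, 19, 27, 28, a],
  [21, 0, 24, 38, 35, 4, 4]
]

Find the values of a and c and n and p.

a = 2, c = 29, n = -1, p = 27

Rows 1 and 2 both sum to 126, so that's the common total.
The known cells in row 4 total 99, leaving 126 − 99 = 27 for the blank.
The known cells in row 6 total 124, leaving 126 − 124 = 2 for the blank.
The known cells in column 7 total 97, leaving 126 − 97 = 29 for the blank.
The known cells in row 5 total 127, leaving 126 − 127 = -1 for the blank.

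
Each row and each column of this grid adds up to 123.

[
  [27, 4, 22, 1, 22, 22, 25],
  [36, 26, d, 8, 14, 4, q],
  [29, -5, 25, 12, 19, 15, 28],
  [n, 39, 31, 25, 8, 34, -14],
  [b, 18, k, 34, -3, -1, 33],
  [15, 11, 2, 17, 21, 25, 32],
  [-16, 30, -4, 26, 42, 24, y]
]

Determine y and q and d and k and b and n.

y = 21, q = -2, d = 37, k = 10, b = 32, n = 0

Row 4 has 39 + 31 + 25 + 8 + 34 − 14 = 123; the blank must be 123 − 123 = 0.
Column 1 has 27 + 36 + 29 + 0 + 15 − 16 = 91; the blank must be 123 − 91 = 32.
Row 5 has 32 + 18 + 34 − 3 − 1 + 33 = 113; the blank must be 123 − 113 = 10.
Column 3 has 22 + 25 + 31 + 10 + 2 − 4 = 86; the blank must be 123 − 86 = 37.
Row 7 has -16 + 30 − 4 + 26 + 42 + 24 = 102; the blank must be 123 − 102 = 21.
Row 2 has 36 + 26 + 37 + 8 + 14 + 4 = 125; the blank must be 123 − 125 = -2.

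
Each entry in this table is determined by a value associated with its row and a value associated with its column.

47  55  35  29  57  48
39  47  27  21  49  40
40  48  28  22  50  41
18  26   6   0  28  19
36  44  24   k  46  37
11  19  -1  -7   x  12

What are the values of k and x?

The difference between any two rows is the same in every column — this is an addition table with the headers hidden.
Row 5 minus row 1 is 37 − 48 = -11, so its entry in column 4 is 29 + (-11) = 18.
Row 6 minus row 1 is 12 − 48 = -36, so its entry in column 5 is 57 + (-36) = 21.

k = 18, x = 21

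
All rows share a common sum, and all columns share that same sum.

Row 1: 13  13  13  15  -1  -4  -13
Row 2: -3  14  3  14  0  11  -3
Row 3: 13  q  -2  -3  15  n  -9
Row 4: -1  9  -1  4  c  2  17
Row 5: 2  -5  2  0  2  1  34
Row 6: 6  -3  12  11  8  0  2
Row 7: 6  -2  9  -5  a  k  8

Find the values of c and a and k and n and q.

c = 6, a = 6, k = 14, n = 12, q = 10

Rows 1 and 2 both sum to 36, so that's the common total.
Column 2 has 13 + 14 + 9 − 5 − 3 − 2 = 26; the blank must be 36 − 26 = 10.
Row 4 has -1 + 9 − 1 + 4 + 2 + 17 = 30; the blank must be 36 − 30 = 6.
Column 5 has -1 + 0 + 15 + 6 + 2 + 8 = 30; the blank must be 36 − 30 = 6.
Row 7 has 6 − 2 + 9 − 5 + 6 + 8 = 22; the blank must be 36 − 22 = 14.
Row 3 has 13 + 10 − 2 − 3 + 15 − 9 = 24; the blank must be 36 − 24 = 12.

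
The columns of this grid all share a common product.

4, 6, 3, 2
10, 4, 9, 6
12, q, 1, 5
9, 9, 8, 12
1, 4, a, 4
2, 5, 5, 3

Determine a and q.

a = 8, q = 2

Columns 1 and 4 each multiply to 8640, so every column has product 8640.
Column 3: 3×9×1×8×5 = 1080, so the missing entry is 8640 ÷ 1080 = 8.
Column 2: 6×4×9×4×5 = 4320, so the missing entry is 8640 ÷ 4320 = 2.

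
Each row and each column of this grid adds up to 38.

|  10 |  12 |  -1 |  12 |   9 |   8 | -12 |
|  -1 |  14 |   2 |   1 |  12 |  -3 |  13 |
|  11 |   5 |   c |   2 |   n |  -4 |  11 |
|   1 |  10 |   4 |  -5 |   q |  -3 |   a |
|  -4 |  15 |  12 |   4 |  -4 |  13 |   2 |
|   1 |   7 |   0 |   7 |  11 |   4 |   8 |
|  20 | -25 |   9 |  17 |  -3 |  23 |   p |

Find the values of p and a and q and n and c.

The known cells in column 3 total 26, leaving 38 − 26 = 12 for the blank.
The known cells in row 3 total 37, leaving 38 − 37 = 1 for the blank.
The known cells in column 5 total 26, leaving 38 − 26 = 12 for the blank.
The known cells in row 4 total 19, leaving 38 − 19 = 19 for the blank.
The known cells in row 7 total 41, leaving 38 − 41 = -3 for the blank.

p = -3, a = 19, q = 12, n = 1, c = 12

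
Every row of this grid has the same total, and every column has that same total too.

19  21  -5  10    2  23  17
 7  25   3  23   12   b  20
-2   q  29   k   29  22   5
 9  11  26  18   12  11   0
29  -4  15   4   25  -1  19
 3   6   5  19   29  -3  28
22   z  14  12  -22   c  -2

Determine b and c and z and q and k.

Rows 1 and 4 both sum to 87, so that's the common total.
Row 2: 7 + 25 + 3 + 23 + 12 + 20 = 90, so its missing entry is 87 − 90 = -3.
Column 6: 23 − 3 + 22 + 11 − 1 − 3 = 49, so its missing entry is 87 − 49 = 38.
Row 7: 22 + 14 + 12 − 22 + 38 − 2 = 62, so its missing entry is 87 − 62 = 25.
Column 2: 21 + 25 + 11 − 4 + 6 + 25 = 84, so its missing entry is 87 − 84 = 3.
Row 3: -2 + 3 + 29 + 29 + 22 + 5 = 86, so its missing entry is 87 − 86 = 1.

b = -3, c = 38, z = 25, q = 3, k = 1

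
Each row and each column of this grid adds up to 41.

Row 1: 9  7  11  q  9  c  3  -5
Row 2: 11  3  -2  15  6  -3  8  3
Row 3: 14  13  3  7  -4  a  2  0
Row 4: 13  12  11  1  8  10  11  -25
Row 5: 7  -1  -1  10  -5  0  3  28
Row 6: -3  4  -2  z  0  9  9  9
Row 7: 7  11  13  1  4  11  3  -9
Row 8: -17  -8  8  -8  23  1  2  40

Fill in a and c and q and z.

The known cells in row 6 total 26, leaving 41 − 26 = 15 for the blank.
The known cells in row 3 total 35, leaving 41 − 35 = 6 for the blank.
The known cells in column 6 total 34, leaving 41 − 34 = 7 for the blank.
The known cells in row 1 total 41, leaving 41 − 41 = 0 for the blank.

a = 6, c = 7, q = 0, z = 15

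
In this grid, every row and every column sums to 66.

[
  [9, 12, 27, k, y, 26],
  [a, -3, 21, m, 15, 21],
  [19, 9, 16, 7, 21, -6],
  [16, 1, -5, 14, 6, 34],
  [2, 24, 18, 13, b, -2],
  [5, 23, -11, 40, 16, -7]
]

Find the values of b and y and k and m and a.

Row 5 has 2 + 24 + 18 + 13 − 2 = 55; the blank must be 66 − 55 = 11.
Column 5 has 15 + 21 + 6 + 11 + 16 = 69; the blank must be 66 − 69 = -3.
Row 1 has 9 + 12 + 27 − 3 + 26 = 71; the blank must be 66 − 71 = -5.
Column 1 has 9 + 19 + 16 + 2 + 5 = 51; the blank must be 66 − 51 = 15.
Row 2 has 15 − 3 + 21 + 15 + 21 = 69; the blank must be 66 − 69 = -3.

b = 11, y = -3, k = -5, m = -3, a = 15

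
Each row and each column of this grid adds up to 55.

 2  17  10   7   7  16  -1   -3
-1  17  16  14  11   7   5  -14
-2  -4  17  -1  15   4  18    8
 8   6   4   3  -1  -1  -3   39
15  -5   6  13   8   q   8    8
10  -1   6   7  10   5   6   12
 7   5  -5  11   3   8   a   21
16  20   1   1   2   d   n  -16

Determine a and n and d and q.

The known cells in row 7 total 50, leaving 55 − 50 = 5 for the blank.
The known cells in column 7 total 38, leaving 55 − 38 = 17 for the blank.
The known cells in row 8 total 41, leaving 55 − 41 = 14 for the blank.
The known cells in row 5 total 53, leaving 55 − 53 = 2 for the blank.

a = 5, n = 17, d = 14, q = 2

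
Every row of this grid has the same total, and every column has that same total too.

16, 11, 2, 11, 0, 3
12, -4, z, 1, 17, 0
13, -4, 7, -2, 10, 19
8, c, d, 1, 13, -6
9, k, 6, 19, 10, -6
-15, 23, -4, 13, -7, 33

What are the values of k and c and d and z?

k = 5, c = 12, d = 15, z = 17

Rows 1 and 3 both sum to 43, so that's the common total.
The known cells in row 2 total 26, leaving 43 − 26 = 17 for the blank.
The known cells in column 3 total 28, leaving 43 − 28 = 15 for the blank.
The known cells in row 4 total 31, leaving 43 − 31 = 12 for the blank.
The known cells in row 5 total 38, leaving 43 − 38 = 5 for the blank.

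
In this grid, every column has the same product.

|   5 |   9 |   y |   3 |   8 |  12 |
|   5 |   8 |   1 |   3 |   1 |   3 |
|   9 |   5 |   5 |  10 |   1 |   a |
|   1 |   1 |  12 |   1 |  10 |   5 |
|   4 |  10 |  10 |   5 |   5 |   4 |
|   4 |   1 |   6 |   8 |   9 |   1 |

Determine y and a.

Columns 1 and 4 each multiply to 3600, so every column has product 3600.
Column 3: 1×5×12×10×6 = 3600, so the missing entry is 3600 ÷ 3600 = 1.
Column 6: 12×3×5×4×1 = 720, so the missing entry is 3600 ÷ 720 = 5.

y = 1, a = 5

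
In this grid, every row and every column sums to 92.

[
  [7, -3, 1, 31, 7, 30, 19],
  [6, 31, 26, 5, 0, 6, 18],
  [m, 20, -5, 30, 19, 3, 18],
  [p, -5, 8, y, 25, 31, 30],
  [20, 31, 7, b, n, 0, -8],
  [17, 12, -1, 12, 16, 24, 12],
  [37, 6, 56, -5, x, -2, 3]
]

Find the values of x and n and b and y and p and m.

x = -3, n = 28, b = 14, y = 5, p = -2, m = 7

The known cells in row 3 total 85, leaving 92 − 85 = 7 for the blank.
The known cells in row 7 total 95, leaving 92 − 95 = -3 for the blank.
The known cells in column 5 total 64, leaving 92 − 64 = 28 for the blank.
The known cells in row 5 total 78, leaving 92 − 78 = 14 for the blank.
The known cells in column 1 total 94, leaving 92 − 94 = -2 for the blank.
The known cells in row 4 total 87, leaving 92 − 87 = 5 for the blank.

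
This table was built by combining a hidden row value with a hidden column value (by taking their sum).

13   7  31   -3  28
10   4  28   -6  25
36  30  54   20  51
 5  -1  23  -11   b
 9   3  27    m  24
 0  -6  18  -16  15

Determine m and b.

m = -7, b = 20

The difference between any two rows is the same in every column — this is an addition table with the headers hidden.
Row 5 minus row 1 is 3 − 7 = -4, so its entry in column 4 is -3 + (-4) = -7.
Row 4 minus row 1 is -1 − 7 = -8, so its entry in column 5 is 28 + (-8) = 20.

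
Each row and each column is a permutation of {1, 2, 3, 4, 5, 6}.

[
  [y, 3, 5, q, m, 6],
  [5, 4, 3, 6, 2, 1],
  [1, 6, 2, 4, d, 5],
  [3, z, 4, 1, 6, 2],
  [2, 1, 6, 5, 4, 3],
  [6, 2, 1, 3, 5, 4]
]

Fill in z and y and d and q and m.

For row 3, column 5: row 3 already has {1, 2, 4, 5, 6}; that leaves 3.
At (row 1, col 5): column 5 already has {2, 3, 4, 5, 6}, so the value is 1.
For row 1, column 1: column 1 already has {1, 2, 3, 5, 6}; that leaves 4.
For row 4, column 2: row 4 already has {1, 2, 3, 4, 6}; that leaves 5.
Cell (1,4): row 1 already has {1, 3, 4, 5, 6} → 2.

z = 5, y = 4, d = 3, q = 2, m = 1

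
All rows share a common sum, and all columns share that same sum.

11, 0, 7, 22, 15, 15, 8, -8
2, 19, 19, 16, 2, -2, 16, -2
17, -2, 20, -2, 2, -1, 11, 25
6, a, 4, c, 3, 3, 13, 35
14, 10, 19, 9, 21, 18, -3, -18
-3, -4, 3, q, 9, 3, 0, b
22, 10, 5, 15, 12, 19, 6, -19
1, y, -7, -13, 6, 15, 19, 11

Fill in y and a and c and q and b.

Rows 1 and 2 both sum to 70, so that's the common total.
Row 8: 1 − 7 − 13 + 6 + 15 + 19 + 11 = 32, so its missing entry is 70 − 32 = 38.
Column 2: 0 + 19 − 2 + 10 − 4 + 10 + 38 = 71, so its missing entry is 70 − 71 = -1.
Column 8: -8 − 2 + 25 + 35 − 18 − 19 + 11 = 24, so its missing entry is 70 − 24 = 46.
Row 4: 6 − 1 + 4 + 3 + 3 + 13 + 35 = 63, so its missing entry is 70 − 63 = 7.
Row 6: -3 − 4 + 3 + 9 + 3 + 0 + 46 = 54, so its missing entry is 70 − 54 = 16.

y = 38, a = -1, c = 7, q = 16, b = 46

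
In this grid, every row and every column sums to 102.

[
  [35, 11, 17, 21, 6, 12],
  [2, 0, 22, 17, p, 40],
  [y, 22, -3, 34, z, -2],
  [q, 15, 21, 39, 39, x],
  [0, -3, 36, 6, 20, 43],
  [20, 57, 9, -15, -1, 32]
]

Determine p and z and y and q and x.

p = 21, z = 17, y = 34, q = 11, x = -23

Row 2 has 2 + 0 + 22 + 17 + 40 = 81; the blank must be 102 − 81 = 21.
Column 5 has 6 + 21 + 39 + 20 − 1 = 85; the blank must be 102 − 85 = 17.
Row 3 has 22 − 3 + 34 + 17 − 2 = 68; the blank must be 102 − 68 = 34.
Column 1 has 35 + 2 + 34 + 0 + 20 = 91; the blank must be 102 − 91 = 11.
Row 4 has 11 + 15 + 21 + 39 + 39 = 125; the blank must be 102 − 125 = -23.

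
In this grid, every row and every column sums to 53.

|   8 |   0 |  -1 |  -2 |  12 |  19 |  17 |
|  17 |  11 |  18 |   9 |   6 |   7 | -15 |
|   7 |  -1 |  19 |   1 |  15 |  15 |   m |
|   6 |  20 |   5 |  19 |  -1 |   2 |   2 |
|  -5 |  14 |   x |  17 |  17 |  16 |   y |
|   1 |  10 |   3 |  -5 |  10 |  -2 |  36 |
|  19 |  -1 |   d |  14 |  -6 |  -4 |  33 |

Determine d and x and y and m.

d = -2, x = 11, y = -17, m = -3

Row 7: 19 − 1 + 14 − 6 − 4 + 33 = 55, so its missing entry is 53 − 55 = -2.
Row 3: 7 − 1 + 19 + 1 + 15 + 15 = 56, so its missing entry is 53 − 56 = -3.
Column 7: 17 − 15 − 3 + 2 + 36 + 33 = 70, so its missing entry is 53 − 70 = -17.
Row 5: -5 + 14 + 17 + 17 + 16 − 17 = 42, so its missing entry is 53 − 42 = 11.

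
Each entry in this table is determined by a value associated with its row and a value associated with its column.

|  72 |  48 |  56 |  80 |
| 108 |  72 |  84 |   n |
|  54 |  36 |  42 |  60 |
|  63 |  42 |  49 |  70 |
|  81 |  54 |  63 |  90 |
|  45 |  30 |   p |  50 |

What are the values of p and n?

Each row is a constant multiple of every other row — this is a multiplication table with the headers hidden.
Row 6 is 30/48 = 5/8 times row 1, so its entry in column 3 is 56 × 5/8 = 35.
Row 2 is 72/48 = 3/2 times row 1, so its entry in column 4 is 80 × 3/2 = 120.

p = 35, n = 120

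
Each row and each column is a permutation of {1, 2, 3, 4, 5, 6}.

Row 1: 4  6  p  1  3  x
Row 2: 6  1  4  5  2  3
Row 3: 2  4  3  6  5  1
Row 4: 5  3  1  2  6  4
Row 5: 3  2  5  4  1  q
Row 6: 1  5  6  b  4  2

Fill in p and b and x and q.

p = 2, b = 3, x = 5, q = 6

At (row 6, col 4): row 6 already has {1, 2, 4, 5, 6}, so the value is 3.
For row 1, column 3: column 3 already has {1, 3, 4, 5, 6}; that leaves 2.
Cell (5,6): row 5 already has {1, 2, 3, 4, 5} → 6.
Cell (1,6): row 1 already has {1, 2, 3, 4, 6} → 5.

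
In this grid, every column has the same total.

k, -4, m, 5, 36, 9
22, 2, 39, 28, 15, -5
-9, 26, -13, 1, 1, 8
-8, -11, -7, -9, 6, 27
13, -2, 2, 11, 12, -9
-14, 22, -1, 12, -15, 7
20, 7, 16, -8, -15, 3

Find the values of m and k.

Columns 2 and 5 both add up to 40, so every column sums to 40.
Column 3: 39 − 13 − 7 + 2 − 1 + 16 = 36, so the missing entry is 40 − 36 = 4.
Column 1: 22 − 9 − 8 + 13 − 14 + 20 = 24, so the missing entry is 40 − 24 = 16.

m = 4, k = 16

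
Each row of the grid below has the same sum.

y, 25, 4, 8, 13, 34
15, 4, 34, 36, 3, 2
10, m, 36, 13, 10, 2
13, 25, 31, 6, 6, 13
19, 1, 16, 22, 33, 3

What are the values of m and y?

m = 23, y = 10

Row 4 sums to 94 and so does row 5; that's the common total.
In row 3 the known cells total 71, leaving 94 − 71 = 23.
In row 1 the known cells total 84, leaving 94 − 84 = 10.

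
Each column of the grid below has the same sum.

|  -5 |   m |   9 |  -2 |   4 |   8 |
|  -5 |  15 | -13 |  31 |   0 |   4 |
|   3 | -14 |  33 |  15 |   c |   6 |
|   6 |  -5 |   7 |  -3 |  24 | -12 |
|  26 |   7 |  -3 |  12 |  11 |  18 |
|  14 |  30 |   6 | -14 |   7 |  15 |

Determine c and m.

c = -7, m = 6

Column 1 sums to 39 and so does column 3; that's the common total.
In column 5 the known cells total 46, leaving 39 − 46 = -7.
In column 2 the known cells total 33, leaving 39 − 33 = 6.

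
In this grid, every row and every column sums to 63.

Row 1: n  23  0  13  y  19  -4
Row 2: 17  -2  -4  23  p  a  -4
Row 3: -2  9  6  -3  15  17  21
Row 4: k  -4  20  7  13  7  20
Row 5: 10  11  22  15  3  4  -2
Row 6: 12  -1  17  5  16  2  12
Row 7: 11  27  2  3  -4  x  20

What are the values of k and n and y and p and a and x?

The known cells in row 7 total 59, leaving 63 − 59 = 4 for the blank.
The known cells in column 6 total 53, leaving 63 − 53 = 10 for the blank.
The known cells in row 2 total 40, leaving 63 − 40 = 23 for the blank.
The known cells in column 5 total 66, leaving 63 − 66 = -3 for the blank.
The known cells in row 1 total 48, leaving 63 − 48 = 15 for the blank.
The known cells in row 4 total 63, leaving 63 − 63 = 0 for the blank.

k = 0, n = 15, y = -3, p = 23, a = 10, x = 4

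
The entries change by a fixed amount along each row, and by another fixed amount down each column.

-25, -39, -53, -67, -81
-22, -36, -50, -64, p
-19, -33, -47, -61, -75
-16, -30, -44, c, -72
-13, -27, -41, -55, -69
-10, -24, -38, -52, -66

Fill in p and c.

Along each row the entries change by -14 per step; down each column they change by 3.
Row 2: from -22 at column 1, stepping by -14 to column 5 gives -78.
Row 4: from -16 at column 1, stepping by -14 to column 4 gives -58.

p = -78, c = -58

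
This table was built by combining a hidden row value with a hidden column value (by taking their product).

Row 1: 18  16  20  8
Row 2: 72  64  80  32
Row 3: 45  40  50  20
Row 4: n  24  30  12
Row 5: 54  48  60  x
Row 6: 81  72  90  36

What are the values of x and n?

Each row is a constant multiple of every other row — this is a multiplication table with the headers hidden.
Row 5 is 48/16 = 3/1 times row 1, so its entry in column 4 is 8 × 3/1 = 24.
Row 4 is 24/16 = 3/2 times row 1, so its entry in column 1 is 18 × 3/2 = 27.

x = 24, n = 27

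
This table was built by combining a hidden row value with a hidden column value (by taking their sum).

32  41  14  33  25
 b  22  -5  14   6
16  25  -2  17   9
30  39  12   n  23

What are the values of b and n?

The difference between any two rows is the same in every column — this is an addition table with the headers hidden.
Row 2 minus row 1 is 22 − 41 = -19, so its entry in column 1 is 32 + (-19) = 13.
Row 4 minus row 1 is 39 − 41 = -2, so its entry in column 4 is 33 + (-2) = 31.

b = 13, n = 31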